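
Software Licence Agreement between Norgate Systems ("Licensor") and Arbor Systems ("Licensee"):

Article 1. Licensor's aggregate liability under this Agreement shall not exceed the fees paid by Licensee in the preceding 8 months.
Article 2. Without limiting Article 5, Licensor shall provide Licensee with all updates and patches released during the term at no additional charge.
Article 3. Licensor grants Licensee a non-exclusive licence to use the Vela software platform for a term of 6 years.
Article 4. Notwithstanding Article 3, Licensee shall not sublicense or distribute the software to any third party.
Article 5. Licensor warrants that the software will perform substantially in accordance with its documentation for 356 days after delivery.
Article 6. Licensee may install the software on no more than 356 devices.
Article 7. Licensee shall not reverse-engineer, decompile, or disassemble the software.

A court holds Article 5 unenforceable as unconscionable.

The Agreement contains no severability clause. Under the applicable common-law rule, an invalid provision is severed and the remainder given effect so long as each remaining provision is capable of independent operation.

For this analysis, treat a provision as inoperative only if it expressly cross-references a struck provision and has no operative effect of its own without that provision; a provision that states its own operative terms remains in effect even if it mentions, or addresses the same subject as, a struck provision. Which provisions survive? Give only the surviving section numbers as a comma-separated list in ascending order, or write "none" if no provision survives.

Article 5 is struck. Although Article 2 refers to Article 5, its operative terms do not depend on Article 5, so it remains in effect. Nothing else in the Agreement is defined by reference to Article 5. With no severability clause, the stated default rule severs what cannot stand and enforces each remaining provision that can operate on its own. That leaves Article 1, Article 2, Article 3, Article 4, Article 6, and Article 7 in effect.

1, 2, 3, 4, 6, 7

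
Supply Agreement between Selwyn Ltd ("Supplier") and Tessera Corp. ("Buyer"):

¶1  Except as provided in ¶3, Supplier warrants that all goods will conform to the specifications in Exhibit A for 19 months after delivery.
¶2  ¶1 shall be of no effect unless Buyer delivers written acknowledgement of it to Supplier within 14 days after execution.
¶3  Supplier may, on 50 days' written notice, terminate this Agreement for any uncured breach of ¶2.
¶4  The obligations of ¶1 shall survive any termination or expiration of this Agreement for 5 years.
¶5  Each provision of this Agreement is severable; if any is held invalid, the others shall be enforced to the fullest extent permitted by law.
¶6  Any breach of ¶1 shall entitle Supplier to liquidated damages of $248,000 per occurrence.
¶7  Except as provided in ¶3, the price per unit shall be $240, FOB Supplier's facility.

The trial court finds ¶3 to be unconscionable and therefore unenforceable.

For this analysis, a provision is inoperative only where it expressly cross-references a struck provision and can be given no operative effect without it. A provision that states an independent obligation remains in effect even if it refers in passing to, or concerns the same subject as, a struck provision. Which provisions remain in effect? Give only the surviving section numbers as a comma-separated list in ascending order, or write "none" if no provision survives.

¶3 is struck. ¶7 mentions ¶3 but its own obligation stands independently of ¶3, so ¶7 is not affected. Although ¶1 refers to ¶3, its operative terms do not depend on ¶3, so it remains in effect. Nothing else in the Agreement is defined by reference to ¶3. Under the severability clause in ¶5, the remaining provisions continue in force. The provisions still in force are ¶1, ¶2, ¶4, ¶5, ¶6, and ¶7.

1, 2, 4, 5, 6, 7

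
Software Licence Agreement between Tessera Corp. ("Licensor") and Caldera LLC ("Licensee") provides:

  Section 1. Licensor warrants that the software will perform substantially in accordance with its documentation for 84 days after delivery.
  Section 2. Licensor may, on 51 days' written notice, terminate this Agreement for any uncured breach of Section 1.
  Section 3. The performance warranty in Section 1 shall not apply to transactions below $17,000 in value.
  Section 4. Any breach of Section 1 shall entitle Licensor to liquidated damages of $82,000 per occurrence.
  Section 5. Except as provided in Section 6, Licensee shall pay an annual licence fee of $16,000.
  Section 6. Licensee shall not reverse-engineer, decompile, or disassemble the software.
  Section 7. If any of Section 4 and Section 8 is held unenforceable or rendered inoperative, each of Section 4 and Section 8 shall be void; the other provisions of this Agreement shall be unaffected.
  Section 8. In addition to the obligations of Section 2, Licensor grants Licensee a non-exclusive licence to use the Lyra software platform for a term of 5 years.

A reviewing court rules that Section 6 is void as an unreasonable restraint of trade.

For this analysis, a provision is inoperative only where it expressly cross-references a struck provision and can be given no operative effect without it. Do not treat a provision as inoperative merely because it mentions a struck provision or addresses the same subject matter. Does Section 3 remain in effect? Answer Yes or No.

Section 6 is struck. Although Section 5 refers to Section 6, its operative terms do not depend on Section 6, so it remains in effect. Nothing else in the Agreement is defined by reference to Section 6. Section 7 ties Section 4 and Section 8 together, but none of those is affected here; the remaining provisions continue in force under Section 7. That leaves Section 1, Section 2, Section 3, Section 4, Section 5, Section 7, and Section 8 in effect. Section 3 is among the surviving provisions, so the answer is yes.

Yes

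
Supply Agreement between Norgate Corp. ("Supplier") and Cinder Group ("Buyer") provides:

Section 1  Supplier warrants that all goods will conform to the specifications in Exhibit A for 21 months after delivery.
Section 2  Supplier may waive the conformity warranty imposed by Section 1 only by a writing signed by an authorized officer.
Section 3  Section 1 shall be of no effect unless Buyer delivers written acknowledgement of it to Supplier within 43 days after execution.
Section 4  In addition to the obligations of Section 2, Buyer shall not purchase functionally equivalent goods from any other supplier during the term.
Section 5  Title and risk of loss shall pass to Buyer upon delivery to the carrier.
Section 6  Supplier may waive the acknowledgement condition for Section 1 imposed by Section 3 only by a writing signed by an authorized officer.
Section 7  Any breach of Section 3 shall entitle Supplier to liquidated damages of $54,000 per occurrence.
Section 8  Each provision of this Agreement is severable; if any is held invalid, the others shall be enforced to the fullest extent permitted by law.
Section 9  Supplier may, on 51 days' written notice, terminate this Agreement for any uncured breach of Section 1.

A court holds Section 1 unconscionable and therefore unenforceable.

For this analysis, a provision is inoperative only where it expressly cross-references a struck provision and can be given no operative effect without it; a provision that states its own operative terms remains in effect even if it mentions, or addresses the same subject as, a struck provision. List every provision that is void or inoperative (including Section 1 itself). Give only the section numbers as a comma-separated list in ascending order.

1, 2, 3, 6, 7, 9

Section 1 is struck. Section 2 operates only by reference to Section 1, so it falls with Section 1. Section 3 operates only by reference to Section 1, so it falls with Section 1. Section 9 merely fixes the termination right for breach of Section 1; with Section 1 gone it has nothing to operate on and falls away. Section 6 merely fixes the waiver condition for Section 3; with Section 3 gone it has nothing to operate on and falls away. Section 7 operates only by reference to Section 3, so it falls with Section 3. Section 4 mentions Section 2 but its own obligation stands independently of Section 2, so Section 4 is not affected. Section 8 is a severability clause and preserves every provision that can still be given independent effect. That leaves Section 4, Section 5, and Section 8 in effect.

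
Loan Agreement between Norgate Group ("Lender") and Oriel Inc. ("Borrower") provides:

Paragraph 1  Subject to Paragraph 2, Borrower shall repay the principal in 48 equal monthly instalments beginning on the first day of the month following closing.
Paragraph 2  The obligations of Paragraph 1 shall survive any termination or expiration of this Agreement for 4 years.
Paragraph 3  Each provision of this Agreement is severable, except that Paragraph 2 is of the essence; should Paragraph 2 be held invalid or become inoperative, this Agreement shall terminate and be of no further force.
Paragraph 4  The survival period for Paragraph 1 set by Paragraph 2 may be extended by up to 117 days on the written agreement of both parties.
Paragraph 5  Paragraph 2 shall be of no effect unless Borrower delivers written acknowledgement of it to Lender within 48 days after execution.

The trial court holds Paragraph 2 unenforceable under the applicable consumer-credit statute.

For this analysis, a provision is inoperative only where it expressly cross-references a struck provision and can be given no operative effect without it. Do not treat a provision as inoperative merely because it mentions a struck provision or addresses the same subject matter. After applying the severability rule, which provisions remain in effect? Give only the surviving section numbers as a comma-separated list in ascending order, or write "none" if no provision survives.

none

Paragraph 2 is struck. The whole of Paragraph 4 is the extension of the survival period for Paragraph 1, defined by reference to Paragraph 2, so Paragraph 4 cannot stand once Paragraph 2 is removed. The only function of Paragraph 5 is the acknowledgement condition for Paragraph 2, so it cannot stand once Paragraph 2 is removed. Paragraph 3 makes Paragraph 2 an essential term, and Paragraph 2 is the provision held invalid; under Paragraph 3, the entire Agreement is therefore void. No provision of the Agreement survives.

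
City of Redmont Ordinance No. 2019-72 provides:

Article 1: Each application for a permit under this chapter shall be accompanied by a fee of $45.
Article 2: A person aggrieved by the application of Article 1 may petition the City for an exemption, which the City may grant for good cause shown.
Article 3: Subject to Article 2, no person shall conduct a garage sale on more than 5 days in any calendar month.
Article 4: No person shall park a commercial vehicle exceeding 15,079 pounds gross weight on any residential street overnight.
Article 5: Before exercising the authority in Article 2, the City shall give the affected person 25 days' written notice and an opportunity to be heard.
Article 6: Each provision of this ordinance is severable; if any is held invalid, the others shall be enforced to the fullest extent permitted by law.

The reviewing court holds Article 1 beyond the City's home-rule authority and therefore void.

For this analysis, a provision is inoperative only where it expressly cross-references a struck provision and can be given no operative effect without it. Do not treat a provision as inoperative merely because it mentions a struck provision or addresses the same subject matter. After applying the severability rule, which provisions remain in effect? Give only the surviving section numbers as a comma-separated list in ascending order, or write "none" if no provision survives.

Article 1 is struck. Article 2 operates only by reference to Article 1, so it falls with Article 1. Article 5 merely fixes the notice-and-hearing requirement for Article 2; with Article 2 gone it has nothing to operate on and falls away. Article 3 mentions Article 2 but its own obligation stands independently of Article 2, so Article 3 is not affected. Under the severability clause in Article 6, the remaining provisions continue in force. The provisions still in force are Article 3, Article 4, and Article 6.

3, 4, 6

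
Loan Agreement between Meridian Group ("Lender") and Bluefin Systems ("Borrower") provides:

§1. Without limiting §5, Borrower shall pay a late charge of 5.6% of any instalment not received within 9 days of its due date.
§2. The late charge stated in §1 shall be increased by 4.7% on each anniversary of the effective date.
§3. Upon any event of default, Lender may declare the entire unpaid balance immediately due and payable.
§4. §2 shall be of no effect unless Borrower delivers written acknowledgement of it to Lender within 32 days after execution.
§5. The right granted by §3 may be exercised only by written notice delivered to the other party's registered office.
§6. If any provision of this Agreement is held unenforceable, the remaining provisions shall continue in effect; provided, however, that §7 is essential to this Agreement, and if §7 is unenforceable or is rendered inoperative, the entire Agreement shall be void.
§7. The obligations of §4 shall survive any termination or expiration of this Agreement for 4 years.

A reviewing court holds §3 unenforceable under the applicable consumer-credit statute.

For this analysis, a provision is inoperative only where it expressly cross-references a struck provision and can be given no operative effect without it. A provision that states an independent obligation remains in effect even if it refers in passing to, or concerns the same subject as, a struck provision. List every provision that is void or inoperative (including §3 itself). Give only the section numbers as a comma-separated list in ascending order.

§3 is struck. The only function of §5 is the notice requirement for §3, so it cannot stand once §3 is removed. §1 mentions §5 but its own obligation stands independently of §5, so §1 is not affected. §6 makes §7 an essential term, but §7 is unaffected, so the severability proviso in §6 preserves the remaining provisions. That leaves §1, §2, §4, §6, and §7 in effect.

3, 5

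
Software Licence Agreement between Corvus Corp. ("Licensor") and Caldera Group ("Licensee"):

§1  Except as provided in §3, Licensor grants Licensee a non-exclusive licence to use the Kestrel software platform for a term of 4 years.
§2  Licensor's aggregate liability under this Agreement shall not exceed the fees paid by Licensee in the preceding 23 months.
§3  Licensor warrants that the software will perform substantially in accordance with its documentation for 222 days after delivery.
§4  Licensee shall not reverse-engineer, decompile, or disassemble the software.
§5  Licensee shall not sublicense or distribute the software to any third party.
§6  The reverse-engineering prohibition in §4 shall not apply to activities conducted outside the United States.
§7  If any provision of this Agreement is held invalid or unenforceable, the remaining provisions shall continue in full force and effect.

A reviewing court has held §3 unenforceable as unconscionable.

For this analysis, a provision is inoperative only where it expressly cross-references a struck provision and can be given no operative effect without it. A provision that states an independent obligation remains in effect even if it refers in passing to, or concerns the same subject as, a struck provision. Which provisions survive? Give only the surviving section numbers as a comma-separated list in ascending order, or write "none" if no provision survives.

§3 is struck. Although §1 refers to §3, its operative terms do not depend on §3, so it remains in effect. No other provision's operative terms depend on §3. §7 is a severability clause and preserves every provision that can still be given independent effect. The provisions still in force are §1, §2, §4, §5, §6, and §7.

1, 2, 4, 5, 6, 7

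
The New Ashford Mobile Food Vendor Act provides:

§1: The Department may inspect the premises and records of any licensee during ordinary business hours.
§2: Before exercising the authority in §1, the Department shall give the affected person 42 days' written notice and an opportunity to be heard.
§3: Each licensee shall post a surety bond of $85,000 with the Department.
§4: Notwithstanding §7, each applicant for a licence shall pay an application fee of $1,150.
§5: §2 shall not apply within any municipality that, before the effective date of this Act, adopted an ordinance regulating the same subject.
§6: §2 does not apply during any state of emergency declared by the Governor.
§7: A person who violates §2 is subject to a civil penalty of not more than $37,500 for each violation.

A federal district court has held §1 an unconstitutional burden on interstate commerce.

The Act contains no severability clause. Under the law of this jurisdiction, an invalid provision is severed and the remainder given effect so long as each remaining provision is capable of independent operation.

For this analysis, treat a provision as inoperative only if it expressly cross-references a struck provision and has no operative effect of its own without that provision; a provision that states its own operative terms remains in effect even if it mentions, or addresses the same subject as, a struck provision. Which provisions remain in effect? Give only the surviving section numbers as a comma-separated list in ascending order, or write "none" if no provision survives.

§1 is struck. §2 merely fixes the notice-and-hearing requirement for §1; with §1 gone it has nothing to operate on and falls away. §5 operates only by reference to §2, so it falls with §2. §6 operates only by reference to §2, so it falls with §2. §7 operates only by reference to §2, so it falls with §2. §4 mentions §7 but its own obligation stands independently of §7, so §4 is not affected. Under the stated default rule, only provisions that cannot operate independently fall away; the rest are enforced. §3 and §4 remain in effect.

3, 4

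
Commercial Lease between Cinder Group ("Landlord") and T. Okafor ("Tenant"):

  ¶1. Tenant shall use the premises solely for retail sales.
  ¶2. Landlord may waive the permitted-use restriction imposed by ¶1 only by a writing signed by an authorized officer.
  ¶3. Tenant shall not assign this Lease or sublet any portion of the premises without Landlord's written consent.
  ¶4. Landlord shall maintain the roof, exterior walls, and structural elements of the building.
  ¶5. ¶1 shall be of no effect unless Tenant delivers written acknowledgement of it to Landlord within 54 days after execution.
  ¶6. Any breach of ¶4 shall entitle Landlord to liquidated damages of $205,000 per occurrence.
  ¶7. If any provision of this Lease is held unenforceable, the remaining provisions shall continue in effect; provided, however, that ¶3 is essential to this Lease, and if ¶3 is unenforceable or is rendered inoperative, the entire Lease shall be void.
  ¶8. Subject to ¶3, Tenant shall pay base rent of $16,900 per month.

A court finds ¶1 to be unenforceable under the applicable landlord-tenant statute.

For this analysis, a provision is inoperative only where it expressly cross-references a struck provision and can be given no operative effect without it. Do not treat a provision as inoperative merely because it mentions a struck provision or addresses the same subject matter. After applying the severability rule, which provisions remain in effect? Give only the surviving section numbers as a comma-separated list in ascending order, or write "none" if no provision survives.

¶1 is struck. ¶2 has no operative effect of its own apart from ¶1 and is therefore inoperative. ¶5 merely fixes the acknowledgement condition for ¶1; with ¶1 gone it has nothing to operate on and falls away. ¶7 makes ¶3 an essential term, but ¶3 is unaffected, so the severability proviso in ¶7 preserves the remaining provisions. The provisions still in force are ¶3, ¶4, ¶6, ¶7, and ¶8.

3, 4, 6, 7, 8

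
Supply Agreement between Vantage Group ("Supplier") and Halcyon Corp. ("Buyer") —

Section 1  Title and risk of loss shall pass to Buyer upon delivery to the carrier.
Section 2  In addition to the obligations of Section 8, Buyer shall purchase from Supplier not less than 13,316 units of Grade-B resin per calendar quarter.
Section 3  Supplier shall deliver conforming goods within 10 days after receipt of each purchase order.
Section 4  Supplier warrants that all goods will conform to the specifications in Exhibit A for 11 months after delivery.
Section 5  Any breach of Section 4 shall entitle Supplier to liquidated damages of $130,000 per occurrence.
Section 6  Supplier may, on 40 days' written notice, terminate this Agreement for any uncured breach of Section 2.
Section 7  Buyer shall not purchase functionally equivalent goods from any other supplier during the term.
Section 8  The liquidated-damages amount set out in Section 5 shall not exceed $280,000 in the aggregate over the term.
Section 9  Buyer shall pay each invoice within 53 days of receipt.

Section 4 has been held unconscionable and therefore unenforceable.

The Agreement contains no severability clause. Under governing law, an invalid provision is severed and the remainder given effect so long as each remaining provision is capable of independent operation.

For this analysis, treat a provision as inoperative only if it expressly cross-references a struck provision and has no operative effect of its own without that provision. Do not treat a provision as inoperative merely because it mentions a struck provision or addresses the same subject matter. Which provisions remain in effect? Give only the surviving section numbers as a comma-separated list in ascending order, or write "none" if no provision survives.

1, 2, 3, 6, 7, 9

Section 4 is struck. Section 5 operates only by reference to Section 4, so it falls with Section 4. Section 8 operates only by reference to Section 5, so it falls with Section 5. Although Section 2 refers to Section 8, its operative terms do not depend on Section 8, so it remains in effect. Under the stated default rule, only provisions that cannot operate independently fall away; the rest are enforced. That leaves Section 1, Section 2, Section 3, Section 6, Section 7, and Section 9 in effect.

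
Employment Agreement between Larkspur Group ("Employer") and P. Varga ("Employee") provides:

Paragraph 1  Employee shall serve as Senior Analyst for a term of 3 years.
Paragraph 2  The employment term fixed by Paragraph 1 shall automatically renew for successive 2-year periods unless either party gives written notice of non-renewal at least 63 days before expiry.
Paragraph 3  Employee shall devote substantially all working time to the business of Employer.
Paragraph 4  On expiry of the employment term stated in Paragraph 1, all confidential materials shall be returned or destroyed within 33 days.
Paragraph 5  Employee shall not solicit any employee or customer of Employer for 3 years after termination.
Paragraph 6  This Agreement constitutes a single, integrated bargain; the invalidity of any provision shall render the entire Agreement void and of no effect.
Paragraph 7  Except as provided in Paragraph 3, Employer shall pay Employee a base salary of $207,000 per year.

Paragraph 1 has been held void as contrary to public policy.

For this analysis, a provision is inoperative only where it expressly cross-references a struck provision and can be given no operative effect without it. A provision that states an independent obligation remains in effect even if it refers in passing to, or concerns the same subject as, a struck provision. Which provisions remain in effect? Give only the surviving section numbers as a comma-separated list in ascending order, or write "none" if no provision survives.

none

Paragraph 1 is struck. Paragraph 2 operates only by reference to Paragraph 1, so it falls with Paragraph 1. Paragraph 4 operates only by reference to Paragraph 1, so it falls with Paragraph 1. Paragraph 6 provides that the Agreement is not severable, so the invalidity of any one provision voids the entire Agreement. No provision of the Agreement survives.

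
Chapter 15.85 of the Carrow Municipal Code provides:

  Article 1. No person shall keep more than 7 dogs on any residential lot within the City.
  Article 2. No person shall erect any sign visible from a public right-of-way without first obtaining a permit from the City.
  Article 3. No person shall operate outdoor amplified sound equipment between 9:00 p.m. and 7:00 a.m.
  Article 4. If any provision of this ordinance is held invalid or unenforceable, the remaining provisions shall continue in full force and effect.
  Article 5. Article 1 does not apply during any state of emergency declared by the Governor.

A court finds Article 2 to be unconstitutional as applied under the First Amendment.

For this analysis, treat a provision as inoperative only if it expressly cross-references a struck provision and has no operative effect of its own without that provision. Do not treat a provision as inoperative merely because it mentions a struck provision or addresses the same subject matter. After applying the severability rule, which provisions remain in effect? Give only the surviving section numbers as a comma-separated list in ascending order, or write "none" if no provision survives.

1, 3, 4, 5

Article 2 is struck. Nothing else in the ordinance is defined by reference to Article 2. Article 4 is a severability clause and preserves every provision that can still be given independent effect. That leaves Article 1, Article 3, Article 4, and Article 5 in effect.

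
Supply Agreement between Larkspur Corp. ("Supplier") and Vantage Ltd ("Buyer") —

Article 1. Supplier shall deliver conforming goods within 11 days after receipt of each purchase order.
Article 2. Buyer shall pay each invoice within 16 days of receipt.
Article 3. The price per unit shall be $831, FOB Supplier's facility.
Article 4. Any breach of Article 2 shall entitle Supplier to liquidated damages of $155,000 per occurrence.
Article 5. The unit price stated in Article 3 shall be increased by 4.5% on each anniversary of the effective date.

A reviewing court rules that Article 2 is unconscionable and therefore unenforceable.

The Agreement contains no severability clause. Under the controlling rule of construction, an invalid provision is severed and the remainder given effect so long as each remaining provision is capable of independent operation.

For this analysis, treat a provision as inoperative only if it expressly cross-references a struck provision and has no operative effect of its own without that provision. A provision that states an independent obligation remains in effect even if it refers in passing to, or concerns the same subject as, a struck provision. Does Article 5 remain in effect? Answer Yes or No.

Yes

Article 2 is struck. The whole of Article 4 is the liquidated-damages amount, defined by reference to Article 2, so Article 4 cannot stand once Article 2 is removed. With no severability clause, the stated default rule severs what cannot stand and enforces each remaining provision that can operate on its own. The provisions still in force are Article 1, Article 3, and Article 5. Article 5 is among the surviving provisions, so the answer is yes.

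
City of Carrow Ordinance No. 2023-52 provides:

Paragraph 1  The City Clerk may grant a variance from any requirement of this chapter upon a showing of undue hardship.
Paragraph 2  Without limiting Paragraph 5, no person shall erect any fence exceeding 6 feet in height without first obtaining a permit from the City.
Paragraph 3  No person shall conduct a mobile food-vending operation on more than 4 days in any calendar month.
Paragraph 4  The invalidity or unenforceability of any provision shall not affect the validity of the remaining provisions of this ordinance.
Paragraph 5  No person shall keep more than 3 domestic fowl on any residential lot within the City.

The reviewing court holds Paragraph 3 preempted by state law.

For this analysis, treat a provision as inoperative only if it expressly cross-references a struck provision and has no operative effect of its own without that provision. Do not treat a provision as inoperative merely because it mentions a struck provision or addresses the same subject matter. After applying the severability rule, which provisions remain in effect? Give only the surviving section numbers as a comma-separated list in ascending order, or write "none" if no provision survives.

1, 2, 4, 5

Paragraph 3 is struck. Nothing else in the ordinance is defined by reference to Paragraph 3. Paragraph 4 is a severability clause and preserves every provision that can still be given independent effect. That leaves Paragraph 1, Paragraph 2, Paragraph 4, and Paragraph 5 in effect.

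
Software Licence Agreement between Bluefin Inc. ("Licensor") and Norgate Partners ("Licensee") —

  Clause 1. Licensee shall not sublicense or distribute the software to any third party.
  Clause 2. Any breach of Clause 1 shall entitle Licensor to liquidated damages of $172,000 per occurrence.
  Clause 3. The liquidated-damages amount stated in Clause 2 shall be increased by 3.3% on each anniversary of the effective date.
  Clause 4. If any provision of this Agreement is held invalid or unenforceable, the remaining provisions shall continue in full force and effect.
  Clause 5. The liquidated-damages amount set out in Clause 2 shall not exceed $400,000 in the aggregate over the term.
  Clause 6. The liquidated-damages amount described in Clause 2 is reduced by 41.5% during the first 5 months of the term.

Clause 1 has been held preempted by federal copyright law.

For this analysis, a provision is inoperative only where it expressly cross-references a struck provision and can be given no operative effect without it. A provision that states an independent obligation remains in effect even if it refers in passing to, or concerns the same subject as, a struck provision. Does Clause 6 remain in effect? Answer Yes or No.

No

Clause 1 is struck. The whole of Clause 2 is the liquidated-damages amount, defined by reference to Clause 1, so Clause 2 cannot stand once Clause 1 is removed. Clause 3 operates only by reference to Clause 2, so it falls with Clause 2. Clause 5 does nothing except set the aggregate cap on the liquidated-damages amount by reference to Clause 2; with Clause 2 gone it has no independent effect and is inoperative. Clause 6 operates only by reference to Clause 2, so it falls with Clause 2. Under the severability clause in Clause 4, the remaining provisions continue in force. Only Clause 4 remains in effect. Clause 6 is among the inoperative provisions, so the answer is no.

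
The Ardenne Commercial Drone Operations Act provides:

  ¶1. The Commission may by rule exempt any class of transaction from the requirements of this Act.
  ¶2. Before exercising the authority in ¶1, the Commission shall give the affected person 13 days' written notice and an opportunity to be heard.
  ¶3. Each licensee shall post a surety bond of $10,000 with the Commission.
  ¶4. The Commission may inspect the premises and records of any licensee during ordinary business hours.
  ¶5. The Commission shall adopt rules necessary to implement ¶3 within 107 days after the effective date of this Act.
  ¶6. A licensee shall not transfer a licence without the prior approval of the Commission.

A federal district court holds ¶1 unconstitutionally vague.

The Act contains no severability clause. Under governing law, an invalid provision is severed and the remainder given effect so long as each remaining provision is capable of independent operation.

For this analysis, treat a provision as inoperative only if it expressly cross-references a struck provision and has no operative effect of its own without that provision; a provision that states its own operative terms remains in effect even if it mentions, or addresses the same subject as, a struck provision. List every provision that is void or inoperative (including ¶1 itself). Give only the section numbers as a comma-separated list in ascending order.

¶1 is struck. The only function of ¶2 is the notice-and-hearing requirement for ¶1, so it cannot stand once ¶1 is removed. Under the stated default rule, only provisions that cannot operate independently fall away; the rest are enforced. The provisions still in force are ¶3, ¶4, ¶5, and ¶6.

1, 2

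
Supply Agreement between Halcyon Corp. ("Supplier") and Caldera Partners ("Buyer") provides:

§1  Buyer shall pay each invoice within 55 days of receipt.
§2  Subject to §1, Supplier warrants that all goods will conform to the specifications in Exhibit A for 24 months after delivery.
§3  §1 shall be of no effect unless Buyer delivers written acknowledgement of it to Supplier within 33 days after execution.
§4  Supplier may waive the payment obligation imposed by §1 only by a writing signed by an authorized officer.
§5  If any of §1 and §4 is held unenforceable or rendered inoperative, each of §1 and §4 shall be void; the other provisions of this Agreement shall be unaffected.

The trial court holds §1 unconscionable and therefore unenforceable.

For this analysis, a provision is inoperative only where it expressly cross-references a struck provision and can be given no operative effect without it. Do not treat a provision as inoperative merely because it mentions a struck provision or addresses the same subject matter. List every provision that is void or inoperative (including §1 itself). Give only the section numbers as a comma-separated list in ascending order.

1, 3, 4

§1 is struck. The only function of §3 is the acknowledgement condition for §1, so it cannot stand once §1 is removed. The only function of §4 is the waiver condition for §1, so it cannot stand once §1 is removed. Although §2 refers to §1, its operative terms do not depend on §1, so it remains in effect. §5 declares §1 and §4 mutually dependent; since one of them has fallen, all of them are of no effect. The remainder continues in force under §5. The provisions still in force are §2 and §5.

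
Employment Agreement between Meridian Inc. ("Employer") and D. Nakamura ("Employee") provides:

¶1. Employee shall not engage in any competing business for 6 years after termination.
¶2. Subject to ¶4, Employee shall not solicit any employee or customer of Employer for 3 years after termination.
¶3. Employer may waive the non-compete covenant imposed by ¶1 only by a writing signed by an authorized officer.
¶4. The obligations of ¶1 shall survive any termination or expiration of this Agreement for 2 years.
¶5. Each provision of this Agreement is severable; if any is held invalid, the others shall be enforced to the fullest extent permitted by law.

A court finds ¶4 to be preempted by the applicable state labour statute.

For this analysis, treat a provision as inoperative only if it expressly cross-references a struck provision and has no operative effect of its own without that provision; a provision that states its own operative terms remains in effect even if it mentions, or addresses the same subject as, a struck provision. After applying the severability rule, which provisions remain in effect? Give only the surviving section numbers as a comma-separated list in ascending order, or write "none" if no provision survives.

1, 2, 3, 5

¶4 is struck. Although ¶2 refers to ¶4, its operative terms do not depend on ¶4, so it remains in effect. Nothing else in the Agreement is defined by reference to ¶4. Under the severability clause in ¶5, the remaining provisions continue in force. The provisions still in force are ¶1, ¶2, ¶3, and ¶5.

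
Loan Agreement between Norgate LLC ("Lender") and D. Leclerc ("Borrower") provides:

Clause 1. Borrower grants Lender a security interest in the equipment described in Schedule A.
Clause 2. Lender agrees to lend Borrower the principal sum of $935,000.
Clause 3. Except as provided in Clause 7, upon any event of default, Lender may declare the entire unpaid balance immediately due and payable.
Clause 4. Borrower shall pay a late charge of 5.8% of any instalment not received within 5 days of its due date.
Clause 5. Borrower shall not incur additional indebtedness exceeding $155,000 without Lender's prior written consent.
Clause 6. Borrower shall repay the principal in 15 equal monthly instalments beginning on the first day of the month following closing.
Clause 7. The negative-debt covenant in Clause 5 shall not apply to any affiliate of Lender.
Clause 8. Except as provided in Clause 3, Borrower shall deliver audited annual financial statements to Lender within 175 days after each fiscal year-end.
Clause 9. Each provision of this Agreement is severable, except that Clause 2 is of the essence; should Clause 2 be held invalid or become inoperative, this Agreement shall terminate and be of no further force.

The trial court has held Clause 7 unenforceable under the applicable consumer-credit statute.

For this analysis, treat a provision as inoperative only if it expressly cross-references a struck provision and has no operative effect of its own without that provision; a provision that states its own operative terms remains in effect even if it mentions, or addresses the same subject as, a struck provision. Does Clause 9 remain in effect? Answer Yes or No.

Clause 7 is struck. Clause 3 mentions Clause 7 but its own obligation stands independently of Clause 7, so Clause 3 is not affected. Nothing else in the Agreement is defined by reference to Clause 7. Clause 9 makes Clause 2 an essential term, but Clause 2 is unaffected, so the severability proviso in Clause 9 preserves the remaining provisions. Clause 1, Clause 2, Clause 3, Clause 4, Clause 5, Clause 6, Clause 8, and Clause 9 remain in effect. Clause 9 is among the surviving provisions, so the answer is yes.

Yes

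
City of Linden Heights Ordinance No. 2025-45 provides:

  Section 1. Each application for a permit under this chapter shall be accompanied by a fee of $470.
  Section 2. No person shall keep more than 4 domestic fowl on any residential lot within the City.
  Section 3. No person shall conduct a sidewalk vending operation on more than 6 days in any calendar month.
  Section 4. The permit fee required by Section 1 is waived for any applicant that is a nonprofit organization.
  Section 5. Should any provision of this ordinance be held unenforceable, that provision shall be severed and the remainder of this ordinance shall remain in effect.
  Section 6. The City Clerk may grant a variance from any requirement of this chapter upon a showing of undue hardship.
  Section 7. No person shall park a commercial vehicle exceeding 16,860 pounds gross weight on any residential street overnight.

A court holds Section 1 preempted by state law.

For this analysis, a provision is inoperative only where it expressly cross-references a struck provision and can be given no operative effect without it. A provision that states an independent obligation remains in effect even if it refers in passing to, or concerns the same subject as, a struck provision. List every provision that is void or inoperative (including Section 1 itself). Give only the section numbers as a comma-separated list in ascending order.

Section 1 is struck. The whole of Section 4 is the nonprofit waiver of the permit fee, defined by reference to Section 1, so Section 4 cannot stand once Section 1 is removed. Section 5 is a severability clause and preserves every provision that can still be given independent effect. The provisions still in force are Section 2, Section 3, Section 5, Section 6, and Section 7.

1, 4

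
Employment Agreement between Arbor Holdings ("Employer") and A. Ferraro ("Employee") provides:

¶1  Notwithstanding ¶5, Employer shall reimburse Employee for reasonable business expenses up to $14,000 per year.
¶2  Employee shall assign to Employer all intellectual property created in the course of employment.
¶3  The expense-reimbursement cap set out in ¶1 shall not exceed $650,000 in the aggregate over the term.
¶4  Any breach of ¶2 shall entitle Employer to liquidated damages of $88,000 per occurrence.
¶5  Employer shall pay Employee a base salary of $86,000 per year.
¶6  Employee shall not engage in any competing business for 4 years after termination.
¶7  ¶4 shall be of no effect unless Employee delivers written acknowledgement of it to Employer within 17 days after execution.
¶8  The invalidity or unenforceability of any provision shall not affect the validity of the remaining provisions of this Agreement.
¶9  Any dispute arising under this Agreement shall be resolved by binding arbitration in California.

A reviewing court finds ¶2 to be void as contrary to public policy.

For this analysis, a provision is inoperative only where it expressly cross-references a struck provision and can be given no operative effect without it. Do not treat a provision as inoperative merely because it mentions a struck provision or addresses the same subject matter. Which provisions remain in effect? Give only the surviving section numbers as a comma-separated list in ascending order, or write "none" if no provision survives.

¶2 is struck. ¶4 does nothing except set the liquidated-damages amount by reference to ¶2; with ¶2 gone it has no independent effect and is inoperative. ¶7 operates only by reference to ¶4, so it falls with ¶4. ¶8 is a severability clause and preserves every provision that can still be given independent effect. That leaves ¶1, ¶3, ¶5, ¶6, ¶8, and ¶9 in effect.

1, 3, 5, 6, 8, 9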